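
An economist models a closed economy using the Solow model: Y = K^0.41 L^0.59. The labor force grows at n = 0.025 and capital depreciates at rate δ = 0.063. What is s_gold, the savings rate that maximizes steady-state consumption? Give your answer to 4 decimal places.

Capital per worker breaks even when investment replaces (n + δ)·k; here n + δ = 0.088.
At the golden rule MPK = n+δ, and in any Cobb-Douglas steady state s = (n+δ)·k/y = MPK·k/y = capital's share 0.41.

s_gold = 0.4100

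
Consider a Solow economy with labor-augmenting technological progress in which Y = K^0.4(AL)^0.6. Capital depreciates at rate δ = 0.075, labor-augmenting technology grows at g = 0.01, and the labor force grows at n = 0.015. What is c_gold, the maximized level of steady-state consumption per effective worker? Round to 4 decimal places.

Break-even investment rate: n + g + δ = 0.015 + 0.01 + 0.075 = 0.1.
Maximizing c = f(k) − (n+g+δ)·k gives f'(k) = n+g+δ, i.e. 0.4·k^(0.4−1) = 0.1, so k_gold = (0.4/0.1)^(1/0.6) ≈ 10.0794.
y_gold = 10.0794^0.4 ≈ 2.5198.
c_gold = y_gold − (n+g+δ)·k_gold = 2.5198 − 0.1·10.0794 ≈ 1.5119.

c_gold ≈ 1.5119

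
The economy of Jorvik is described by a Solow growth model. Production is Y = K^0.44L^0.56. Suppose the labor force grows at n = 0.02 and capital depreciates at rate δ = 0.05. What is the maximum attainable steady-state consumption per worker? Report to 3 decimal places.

Break-even investment rate: n + δ = 0.02 + 0.05 = 0.07.
Maximizing c = f(k) − (n+δ)·k gives f'(k) = n+δ, i.e. 0.44·k^(0.44−1) = 0.07, so k_gold = (0.44/0.07)^(1/0.56) ≈ 26.6461.
y_gold = 26.6461^0.44 ≈ 4.2391.
c_gold = y_gold − (n+δ)·k_gold = 4.2391 − 0.07·26.6461 ≈ 2.3739.

c_gold ≈ 2.374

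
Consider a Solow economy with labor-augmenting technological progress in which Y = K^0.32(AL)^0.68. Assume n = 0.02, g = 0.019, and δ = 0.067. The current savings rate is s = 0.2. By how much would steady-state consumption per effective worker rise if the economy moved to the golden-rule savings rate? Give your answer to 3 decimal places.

Δc ≈ 0.065

The effective depreciation rate is n + g + δ = 0.02 + 0.019 + 0.067 = 0.106.
Current steady state (s = 0.2): k* = (0.2/0.106)^(1/0.68) ≈ 2.5438, y* = 2.5438^0.32 ≈ 1.3482, c* = (1−0.2)·1.3482 ≈ 1.0786.
At the golden rule the marginal product of capital equals n+g+δ: 0.32·k^(0.32−1) = 0.106. Solving, k_gold = (0.32/0.106)^(1/0.68) ≈ 5.0775.
y_gold = 5.0775^0.32 ≈ 1.6819, c_gold = y_gold − 0.106·k_gold ≈ 1.1437.
Gain: Δc = 1.1437 − 1.0786 ≈ 0.0652.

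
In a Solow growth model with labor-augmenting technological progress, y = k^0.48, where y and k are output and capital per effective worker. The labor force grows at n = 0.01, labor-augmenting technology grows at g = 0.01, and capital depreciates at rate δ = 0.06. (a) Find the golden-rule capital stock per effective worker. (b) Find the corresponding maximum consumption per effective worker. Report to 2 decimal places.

The effective depreciation rate is n + g + δ = 0.01 + 0.01 + 0.06 = 0.08.
Setting f'(k) = n+g+δ gives 0.48·k^(0.48−1) = 0.08, hence k_gold = (0.48/0.08)^(1/0.52) ≈ 31.3650.
y_gold = 31.3650^0.48 ≈ 5.2275; c_gold = y_gold − 0.08·k_gold ≈ 2.7183.

(a) k_gold ≈ 31.36; (b) c_gold ≈ 2.72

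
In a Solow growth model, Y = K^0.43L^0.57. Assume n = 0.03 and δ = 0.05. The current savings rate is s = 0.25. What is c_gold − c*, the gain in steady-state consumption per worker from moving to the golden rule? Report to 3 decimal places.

Break-even investment rate: n + δ = 0.03 + 0.05 = 0.08.
Current steady state (s = 0.25): k* = (0.25/0.08)^(1/0.57) ≈ 7.3817, y* = 7.3817^0.43 ≈ 2.3622, c* = (1−0.25)·2.3622 ≈ 1.7716.
At the golden rule the marginal product of capital equals n+δ: 0.43·k^(0.43−1) = 0.08. Solving, k_gold = (0.43/0.08)^(1/0.57) ≈ 19.1146.
y_gold = 19.1146^0.43 ≈ 3.5562, c_gold = y_gold − 0.08·k_gold ≈ 2.0270.
Gain: Δc = 2.0270 − 1.7716 ≈ 0.2554.

Δc ≈ 0.255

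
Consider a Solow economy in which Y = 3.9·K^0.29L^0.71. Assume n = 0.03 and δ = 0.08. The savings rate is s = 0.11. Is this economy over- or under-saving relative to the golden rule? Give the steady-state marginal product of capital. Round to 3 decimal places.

The effective depreciation rate is n + δ = 0.03 + 0.08 = 0.11.
Steady-state k*: s·A·k^0.29 = 0.11·k gives k* = (0.11·3.9/0.11)^(1/0.71) ≈ 6.7996.
MPK = 0.29·3.9·6.7996^(-0.71) ≈ 0.2900.
MPK > n+δ = 0.11, so the economy is dynamically efficient (under-saving).

under-saving; MPK ≈ 0.290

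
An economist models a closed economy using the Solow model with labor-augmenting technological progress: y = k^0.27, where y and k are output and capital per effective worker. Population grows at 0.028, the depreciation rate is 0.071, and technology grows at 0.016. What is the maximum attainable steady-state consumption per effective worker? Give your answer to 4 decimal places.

n + g + δ = 0.028 + 0.016 + 0.071 = 0.115.
At the golden rule the marginal product of capital equals n+g+δ: 0.27·k^(0.27−1) = 0.115. Solving, k_gold = (0.27/0.115)^(1/0.73) ≈ 3.2193.
y_gold = 3.2193^0.27 ≈ 1.3712.
c_gold = y_gold − (n+g+δ)·k_gold = 1.3712 − 0.115·3.2193 ≈ 1.0010.

c_gold ≈ 1.0010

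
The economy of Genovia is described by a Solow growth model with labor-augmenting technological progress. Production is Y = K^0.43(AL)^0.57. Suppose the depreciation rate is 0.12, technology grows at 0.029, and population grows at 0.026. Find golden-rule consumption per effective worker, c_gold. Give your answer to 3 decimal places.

Break-even investment rate: n + g + δ = 0.026 + 0.029 + 0.12 = 0.175.
At the golden rule the marginal product of capital equals n+g+δ: 0.43·k^(0.43−1) = 0.175. Solving, k_gold = (0.43/0.175)^(1/0.57) ≈ 4.8413.
y_gold = 4.8413^0.43 ≈ 1.9703.
c_gold = y_gold − (n+g+δ)·k_gold = 1.9703 − 0.175·4.8413 ≈ 1.1231.

c_gold ≈ 1.123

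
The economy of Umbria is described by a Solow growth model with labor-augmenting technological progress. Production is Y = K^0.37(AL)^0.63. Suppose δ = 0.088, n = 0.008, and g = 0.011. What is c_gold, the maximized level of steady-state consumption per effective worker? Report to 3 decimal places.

c_gold ≈ 1.306

Break-even investment rate: n + g + δ = 0.008 + 0.011 + 0.088 = 0.107.
Golden rule sets MPK = n+g+δ: 0.37·k^(0.37−1) = 0.107, so k_gold = (0.37/0.107)^(1/0.63) ≈ 7.1658.
y_gold = 7.1658^0.37 ≈ 2.0723.
c_gold = y_gold − (n+g+δ)·k_gold = 2.0723 − 0.107·7.1658 ≈ 1.3055.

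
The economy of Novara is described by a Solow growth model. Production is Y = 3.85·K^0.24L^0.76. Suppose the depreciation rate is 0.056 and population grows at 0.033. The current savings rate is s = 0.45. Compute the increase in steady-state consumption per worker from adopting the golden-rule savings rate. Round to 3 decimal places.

Capital per worker breaks even when investment replaces (n + δ)·k; here n + δ = 0.089.
Current steady state (s = 0.45): k* = (0.45·3.85/0.089)^(1/0.76) ≈ 49.7079, y* = 3.85·49.7079^0.24 ≈ 9.8311, c* = (1−0.45)·9.8311 ≈ 5.4071.
Setting f'(k) = n+δ gives 0.24·3.85·k^(0.24−1) = 0.089, hence k_gold = (0.24·3.85/0.089)^(1/0.76) ≈ 21.7377.
y_gold = 3.85·21.7377^0.24 ≈ 8.0611, c_gold = y_gold − 0.089·k_gold ≈ 6.1264.
Gain: Δc = 6.1264 − 5.4071 ≈ 0.7193.

Δc ≈ 0.719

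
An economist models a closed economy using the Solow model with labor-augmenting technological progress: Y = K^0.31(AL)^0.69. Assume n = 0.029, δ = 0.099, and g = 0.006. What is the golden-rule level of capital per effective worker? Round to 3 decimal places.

The effective depreciation rate is n + g + δ = 0.029 + 0.006 + 0.099 = 0.134.
Golden rule sets MPK = n+g+δ: 0.31·k^(0.31−1) = 0.134, so k_gold = (0.31/0.134)^(1/0.69) ≈ 3.3722.

k_gold ≈ 3.372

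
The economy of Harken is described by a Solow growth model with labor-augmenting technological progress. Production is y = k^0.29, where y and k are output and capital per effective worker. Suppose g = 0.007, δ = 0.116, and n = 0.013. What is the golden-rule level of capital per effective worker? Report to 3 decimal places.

The effective depreciation rate is n + g + δ = 0.013 + 0.007 + 0.116 = 0.136.
Maximizing c = f(k) − (n+g+δ)·k gives f'(k) = n+g+δ, i.e. 0.29·k^(0.29−1) = 0.136, so k_gold = (0.29/0.136)^(1/0.71) ≈ 2.9052.

k_gold ≈ 2.905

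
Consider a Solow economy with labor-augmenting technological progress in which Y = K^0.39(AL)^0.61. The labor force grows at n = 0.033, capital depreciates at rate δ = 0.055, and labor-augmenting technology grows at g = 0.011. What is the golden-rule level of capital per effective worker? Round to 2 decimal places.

Break-even investment rate: n + g + δ = 0.033 + 0.011 + 0.055 = 0.099.
At the golden rule the marginal product of capital equals n+g+δ: 0.39·k^(0.39−1) = 0.099. Solving, k_gold = (0.39/0.099)^(1/0.61) ≈ 9.4649.

k_gold ≈ 9.46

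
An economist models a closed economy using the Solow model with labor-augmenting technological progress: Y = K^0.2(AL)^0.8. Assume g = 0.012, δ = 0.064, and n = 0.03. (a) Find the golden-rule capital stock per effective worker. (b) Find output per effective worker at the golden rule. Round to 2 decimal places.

(a) k_gold ≈ 2.21; (b) y_gold ≈ 1.17

The effective depreciation rate is n + g + δ = 0.03 + 0.012 + 0.064 = 0.106.
Setting f'(k) = n+g+δ gives 0.2·k^(0.2−1) = 0.106, hence k_gold = (0.2/0.106)^(1/0.8) ≈ 2.2113.
y_gold = 2.2113^0.2 ≈ 1.1720.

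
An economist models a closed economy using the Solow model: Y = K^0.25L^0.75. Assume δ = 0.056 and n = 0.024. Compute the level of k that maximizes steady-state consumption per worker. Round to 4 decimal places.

k_gold ≈ 4.5688

Capital per worker breaks even when investment replaces (n + δ)·k; here n + δ = 0.08.
At the golden rule the marginal product of capital equals n+δ: 0.25·k^(0.25−1) = 0.08. Solving, k_gold = (0.25/0.08)^(1/0.75) ≈ 4.5688.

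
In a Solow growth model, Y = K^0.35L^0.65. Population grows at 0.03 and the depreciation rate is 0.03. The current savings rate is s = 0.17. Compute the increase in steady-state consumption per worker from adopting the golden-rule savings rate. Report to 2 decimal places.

n + δ = 0.03 + 0.03 = 0.06.
Current steady state (s = 0.17): k* = (0.17/0.06)^(1/0.65) ≈ 4.9641, y* = 4.9641^0.35 ≈ 1.7520, c* = (1−0.17)·1.7520 ≈ 1.4542.
Maximizing c = f(k) − (n+δ)·k gives f'(k) = n+δ, i.e. 0.35·k^(0.35−1) = 0.06, so k_gold = (0.35/0.06)^(1/0.65) ≈ 15.0776.
y_gold = 15.0776^0.35 ≈ 2.5847, c_gold = y_gold − 0.06·k_gold ≈ 1.6801.
Gain: Δc = 1.6801 − 1.4542 ≈ 0.2259.

Δc ≈ 0.23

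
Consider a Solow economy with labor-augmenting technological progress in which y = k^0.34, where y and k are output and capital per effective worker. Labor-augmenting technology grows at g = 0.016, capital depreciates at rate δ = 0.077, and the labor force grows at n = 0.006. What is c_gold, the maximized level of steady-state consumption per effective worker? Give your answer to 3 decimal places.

c_gold ≈ 1.246

n + g + δ = 0.006 + 0.016 + 0.077 = 0.099.
Maximizing c = f(k) − (n+g+δ)·k gives f'(k) = n+g+δ, i.e. 0.34·k^(0.34−1) = 0.099, so k_gold = (0.34/0.099)^(1/0.66) ≈ 6.4846.
y_gold = 6.4846^0.34 ≈ 1.8882.
c_gold = y_gold − (n+g+δ)·k_gold = 1.8882 − 0.099·6.4846 ≈ 1.2462.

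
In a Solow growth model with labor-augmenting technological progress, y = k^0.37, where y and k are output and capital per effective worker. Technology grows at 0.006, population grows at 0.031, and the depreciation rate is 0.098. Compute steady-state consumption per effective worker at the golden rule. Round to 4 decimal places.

c_gold ≈ 1.1389

n + g + δ = 0.031 + 0.006 + 0.098 = 0.135.
At the golden rule the marginal product of capital equals n+g+δ: 0.37·k^(0.37−1) = 0.135. Solving, k_gold = (0.37/0.135)^(1/0.63) ≈ 4.9548.
y_gold = 4.9548^0.37 ≈ 1.8078.
c_gold = y_gold − (n+g+δ)·k_gold = 1.8078 − 0.135·4.9548 ≈ 1.1389.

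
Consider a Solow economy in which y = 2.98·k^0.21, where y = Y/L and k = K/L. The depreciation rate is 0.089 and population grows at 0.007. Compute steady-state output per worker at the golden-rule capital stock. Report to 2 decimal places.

Break-even investment rate: n + δ = 0.007 + 0.089 = 0.096.
Setting f'(k) = n+δ gives 0.21·2.98·k^(0.21−1) = 0.096, hence k_gold = (0.21·2.98/0.096)^(1/0.79) ≈ 10.7297.
Output: y_gold = 2.98·k_gold^0.21 = 2.98·10.7297^0.21 ≈ 4.9050.

y_gold ≈ 4.91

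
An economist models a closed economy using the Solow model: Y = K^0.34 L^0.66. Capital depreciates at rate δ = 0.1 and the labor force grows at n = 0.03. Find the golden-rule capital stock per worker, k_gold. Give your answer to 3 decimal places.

k_gold ≈ 4.292

Capital per worker breaks even when investment replaces (n + δ)·k; here n + δ = 0.13.
Maximizing c = f(k) − (n+δ)·k gives f'(k) = n+δ, i.e. 0.34·k^(0.34−1) = 0.13, so k_gold = (0.34/0.13)^(1/0.66) ≈ 4.2917.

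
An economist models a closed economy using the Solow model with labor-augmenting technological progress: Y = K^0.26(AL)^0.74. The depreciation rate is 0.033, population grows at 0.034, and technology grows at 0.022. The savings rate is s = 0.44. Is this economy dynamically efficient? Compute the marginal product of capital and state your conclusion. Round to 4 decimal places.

Break-even investment rate: n + g + δ = 0.034 + 0.022 + 0.033 = 0.089.
Steady-state k*: s·k^0.26 = 0.089·k gives k* = (0.44/0.089)^(1/0.74) ≈ 8.6681.
MPK = 0.26·8.6681^(-0.74) ≈ 0.0526.
MPK < n+g+δ = 0.089, so the economy is dynamically inefficient (over-saving).

dynamically inefficient; MPK ≈ 0.0526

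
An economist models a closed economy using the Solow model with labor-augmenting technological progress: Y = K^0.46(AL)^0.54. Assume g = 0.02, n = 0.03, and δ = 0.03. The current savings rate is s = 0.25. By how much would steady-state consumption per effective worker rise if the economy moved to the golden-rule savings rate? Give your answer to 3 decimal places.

n + g + δ = 0.03 + 0.02 + 0.03 = 0.08.
Current steady state (s = 0.25): k* = (0.25/0.08)^(1/0.54) ≈ 8.2488, y* = 8.2488^0.46 ≈ 2.6396, c* = (1−0.25)·2.6396 ≈ 1.9797.
At the golden rule the marginal product of capital equals n+g+δ: 0.46·k^(0.46−1) = 0.08. Solving, k_gold = (0.46/0.08)^(1/0.54) ≈ 25.5148.
y_gold = 25.5148^0.46 ≈ 4.4374, c_gold = y_gold − 0.08·k_gold ≈ 2.3962.
Gain: Δc = 2.3962 − 1.9797 ≈ 0.4165.

Δc ≈ 0.416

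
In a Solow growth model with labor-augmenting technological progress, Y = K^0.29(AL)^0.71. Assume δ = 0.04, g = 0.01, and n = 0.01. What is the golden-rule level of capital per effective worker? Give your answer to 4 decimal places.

The effective depreciation rate is n + g + δ = 0.01 + 0.01 + 0.04 = 0.06.
At the golden rule the marginal product of capital equals n+g+δ: 0.29·k^(0.29−1) = 0.06. Solving, k_gold = (0.29/0.06)^(1/0.71) ≈ 9.1987.

k_gold ≈ 9.1987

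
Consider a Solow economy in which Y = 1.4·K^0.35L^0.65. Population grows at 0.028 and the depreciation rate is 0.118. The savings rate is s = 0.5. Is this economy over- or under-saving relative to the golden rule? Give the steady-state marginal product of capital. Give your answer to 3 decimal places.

Break-even investment rate: n + δ = 0.028 + 0.118 = 0.146.
Steady-state k*: s·A·k^0.35 = 0.146·k gives k* = (0.5·1.4/0.146)^(1/0.65) ≈ 11.1507.
MPK = 0.35·1.4·11.1507^(-0.65) ≈ 0.1022.
MPK < n+δ = 0.146, so the economy is dynamically inefficient (over-saving).

over-saving; MPK ≈ 0.102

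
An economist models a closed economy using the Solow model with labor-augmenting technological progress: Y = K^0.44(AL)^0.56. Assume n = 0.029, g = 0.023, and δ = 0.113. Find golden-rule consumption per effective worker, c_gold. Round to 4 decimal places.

c_gold ≈ 1.2103

The effective depreciation rate is n + g + δ = 0.029 + 0.023 + 0.113 = 0.165.
At the golden rule the marginal product of capital equals n+g+δ: 0.44·k^(0.44−1) = 0.165. Solving, k_gold = (0.44/0.165)^(1/0.56) ≈ 5.7631.
y_gold = 5.7631^0.44 ≈ 2.1612.
c_gold = y_gold − (n+g+δ)·k_gold = 2.1612 − 0.165·5.7631 ≈ 1.2103.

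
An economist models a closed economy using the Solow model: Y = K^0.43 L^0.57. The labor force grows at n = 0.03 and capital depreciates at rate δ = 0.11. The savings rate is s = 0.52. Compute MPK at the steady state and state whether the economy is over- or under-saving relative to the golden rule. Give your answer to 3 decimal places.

over-saving; MPK ≈ 0.116

Break-even investment rate: n + δ = 0.03 + 0.11 = 0.14.
Steady-state k*: s·k^0.43 = 0.14·k gives k* = (0.52/0.14)^(1/0.57) ≈ 9.9950.
MPK = 0.43·9.9950^(-0.57) ≈ 0.1158.
MPK < n+δ = 0.14, so the economy is dynamically inefficient (over-saving).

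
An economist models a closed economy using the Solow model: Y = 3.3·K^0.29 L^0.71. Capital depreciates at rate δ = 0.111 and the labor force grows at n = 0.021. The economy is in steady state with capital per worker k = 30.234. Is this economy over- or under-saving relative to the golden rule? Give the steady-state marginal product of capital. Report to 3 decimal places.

n + δ = 0.021 + 0.111 = 0.132.
MPK = 0.29·3.3·k^(0.29−1) = 0.29·3.3·30.234^(-0.71) ≈ 0.0851.
MPK < 0.132, so the economy is dynamically inefficient (over-saving).

over-saving; MPK ≈ 0.085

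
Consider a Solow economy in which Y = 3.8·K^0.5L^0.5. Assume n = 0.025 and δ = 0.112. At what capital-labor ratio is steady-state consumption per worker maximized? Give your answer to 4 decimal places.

k_gold ≈ 192.3384

The effective depreciation rate is n + δ = 0.025 + 0.112 = 0.137.
Setting f'(k) = n+δ gives 0.5·3.8·k^(0.5−1) = 0.137, hence k_gold = (0.5·3.8/0.137)^(1/0.5) ≈ 192.3384.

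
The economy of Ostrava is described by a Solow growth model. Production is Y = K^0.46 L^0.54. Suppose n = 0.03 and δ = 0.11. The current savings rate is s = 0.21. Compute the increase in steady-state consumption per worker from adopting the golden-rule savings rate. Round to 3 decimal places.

n + δ = 0.03 + 0.11 = 0.14.
Current steady state (s = 0.21): k* = (0.21/0.14)^(1/0.54) ≈ 2.1188, y* = 2.1188^0.46 ≈ 1.4125, c* = (1−0.21)·1.4125 ≈ 1.1159.
Golden rule sets MPK = n+δ: 0.46·k^(0.46−1) = 0.14, so k_gold = (0.46/0.14)^(1/0.54) ≈ 9.0515.
y_gold = 9.0515^0.46 ≈ 2.7548, c_gold = y_gold − 0.14·k_gold ≈ 1.4876.
Gain: Δc = 1.4876 − 1.1159 ≈ 0.3717.

Δc ≈ 0.372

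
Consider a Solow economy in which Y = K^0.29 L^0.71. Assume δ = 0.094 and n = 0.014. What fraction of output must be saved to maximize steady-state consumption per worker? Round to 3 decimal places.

n + δ = 0.014 + 0.094 = 0.108.
At the golden rule MPK = n+δ, and in any Cobb-Douglas steady state s = (n+δ)·k/y = MPK·k/y = capital's share 0.29.

s_gold = 0.290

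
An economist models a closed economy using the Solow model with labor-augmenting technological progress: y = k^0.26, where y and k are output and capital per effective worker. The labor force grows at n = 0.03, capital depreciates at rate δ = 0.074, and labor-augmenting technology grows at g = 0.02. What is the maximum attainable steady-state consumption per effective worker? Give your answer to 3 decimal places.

c_gold ≈ 0.960

Break-even investment rate: n + g + δ = 0.03 + 0.02 + 0.074 = 0.124.
At the golden rule the marginal product of capital equals n+g+δ: 0.26·k^(0.26−1) = 0.124. Solving, k_gold = (0.26/0.124)^(1/0.74) ≈ 2.7198.
y_gold = 2.7198^0.26 ≈ 1.2971.
c_gold = y_gold − (n+g+δ)·k_gold = 1.2971 − 0.124·2.7198 ≈ 0.9599.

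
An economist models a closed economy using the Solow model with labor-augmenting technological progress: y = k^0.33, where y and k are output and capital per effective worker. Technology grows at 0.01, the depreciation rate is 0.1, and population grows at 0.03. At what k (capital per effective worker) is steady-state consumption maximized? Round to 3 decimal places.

k_gold ≈ 3.596

n + g + δ = 0.03 + 0.01 + 0.1 = 0.14.
Setting f'(k) = n+g+δ gives 0.33·k^(0.33−1) = 0.14, hence k_gold = (0.33/0.14)^(1/0.67) ≈ 3.5958.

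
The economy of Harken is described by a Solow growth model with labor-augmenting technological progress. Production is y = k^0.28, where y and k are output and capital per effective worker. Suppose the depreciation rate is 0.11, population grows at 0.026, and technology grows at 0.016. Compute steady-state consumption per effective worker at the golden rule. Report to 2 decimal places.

c_gold ≈ 0.91

n + g + δ = 0.026 + 0.016 + 0.11 = 0.152.
Golden rule sets MPK = n+g+δ: 0.28·k^(0.28−1) = 0.152, so k_gold = (0.28/0.152)^(1/0.72) ≈ 2.3361.
y_gold = 2.3361^0.28 ≈ 1.2682.
c_gold = y_gold − (n+g+δ)·k_gold = 1.2682 − 0.152·2.3361 ≈ 0.9131.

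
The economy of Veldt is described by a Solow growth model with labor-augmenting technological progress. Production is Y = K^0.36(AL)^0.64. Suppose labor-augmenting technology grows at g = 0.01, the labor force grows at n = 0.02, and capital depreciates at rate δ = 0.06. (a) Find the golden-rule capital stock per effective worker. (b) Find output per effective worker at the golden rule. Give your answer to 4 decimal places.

Break-even investment rate: n + g + δ = 0.02 + 0.01 + 0.06 = 0.09.
Maximizing c = f(k) − (n+g+δ)·k gives f'(k) = n+g+δ, i.e. 0.36·k^(0.36−1) = 0.09, so k_gold = (0.36/0.09)^(1/0.64) ≈ 8.7241.
y_gold = 8.7241^0.36 ≈ 2.1810.

(a) k_gold ≈ 8.7241; (b) y_gold ≈ 2.1810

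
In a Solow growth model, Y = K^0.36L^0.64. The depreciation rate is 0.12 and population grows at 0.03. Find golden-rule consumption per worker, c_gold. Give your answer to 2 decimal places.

Capital per worker breaks even when investment replaces (n + δ)·k; here n + δ = 0.15.
Setting f'(k) = n+δ gives 0.36·k^(0.36−1) = 0.15, hence k_gold = (0.36/0.15)^(1/0.64) ≈ 3.9272.
y_gold = 3.9272^0.36 ≈ 1.6363.
c_gold = y_gold − (n+δ)·k_gold = 1.6363 − 0.15·3.9272 ≈ 1.0472.

c_gold ≈ 1.05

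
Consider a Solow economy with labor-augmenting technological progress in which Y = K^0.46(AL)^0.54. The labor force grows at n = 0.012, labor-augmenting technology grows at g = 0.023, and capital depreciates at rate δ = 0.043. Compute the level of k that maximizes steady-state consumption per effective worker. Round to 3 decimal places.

k_gold ≈ 26.740

Capital per effective worker breaks even when investment replaces (n + g + δ)·k; here n + g + δ = 0.078.
Setting f'(k) = n+g+δ gives 0.46·k^(0.46−1) = 0.078, hence k_gold = (0.46/0.078)^(1/0.54) ≈ 26.7396.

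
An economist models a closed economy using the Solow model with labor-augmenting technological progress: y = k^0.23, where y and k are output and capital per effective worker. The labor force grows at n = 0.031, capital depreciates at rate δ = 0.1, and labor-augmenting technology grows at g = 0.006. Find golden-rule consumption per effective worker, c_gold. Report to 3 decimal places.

The effective depreciation rate is n + g + δ = 0.031 + 0.006 + 0.1 = 0.137.
Setting f'(k) = n+g+δ gives 0.23·k^(0.23−1) = 0.137, hence k_gold = (0.23/0.137)^(1/0.77) ≈ 1.9598.
y_gold = 1.9598^0.23 ≈ 1.1674.
c_gold = y_gold − (n+g+δ)·k_gold = 1.1674 − 0.137·1.9598 ≈ 0.8989.

c_gold ≈ 0.899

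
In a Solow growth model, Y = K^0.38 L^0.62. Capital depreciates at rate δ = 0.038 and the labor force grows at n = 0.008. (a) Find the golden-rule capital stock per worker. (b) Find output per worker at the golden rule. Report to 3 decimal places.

(a) k_gold ≈ 30.135; (b) y_gold ≈ 3.648

Break-even investment rate: n + δ = 0.008 + 0.038 = 0.046.
Maximizing c = f(k) − (n+δ)·k gives f'(k) = n+δ, i.e. 0.38·k^(0.38−1) = 0.046, so k_gold = (0.38/0.046)^(1/0.62) ≈ 30.1352.
y_gold = 30.1352^0.38 ≈ 3.6479.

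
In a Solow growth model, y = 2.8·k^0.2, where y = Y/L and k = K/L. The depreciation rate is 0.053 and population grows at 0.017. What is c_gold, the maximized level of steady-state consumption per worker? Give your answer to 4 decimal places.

The effective depreciation rate is n + δ = 0.017 + 0.053 = 0.07.
At the golden rule the marginal product of capital equals n+δ: 0.2·2.8·k^(0.2−1) = 0.07. Solving, k_gold = (0.2·2.8/0.07)^(1/0.8) ≈ 13.4543.
y_gold = 2.8·13.4543^0.2 ≈ 4.7090.
c_gold = y_gold − (n+δ)·k_gold = 4.7090 − 0.07·13.4543 ≈ 3.7672.

c_gold ≈ 3.7672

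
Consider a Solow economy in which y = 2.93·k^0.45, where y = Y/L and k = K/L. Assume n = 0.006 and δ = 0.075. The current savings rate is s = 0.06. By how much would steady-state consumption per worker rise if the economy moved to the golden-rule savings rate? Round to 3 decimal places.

Δc ≈ 10.603

Break-even investment rate: n + δ = 0.006 + 0.075 = 0.081.
Current steady state (s = 0.06): k* = (0.06·2.93/0.081)^(1/0.55) ≈ 4.0915, y* = 2.93·4.0915^0.45 ≈ 5.5235, c* = (1−0.06)·5.5235 ≈ 5.1921.
At the golden rule the marginal product of capital equals n+δ: 0.45·2.93·k^(0.45−1) = 0.081. Solving, k_gold = (0.45·2.93/0.081)^(1/0.55) ≈ 159.5512.
y_gold = 2.93·159.5512^0.45 ≈ 28.7192, c_gold = y_gold − 0.081·k_gold ≈ 15.7956.
Gain: Δc = 15.7956 − 5.1921 ≈ 10.6035.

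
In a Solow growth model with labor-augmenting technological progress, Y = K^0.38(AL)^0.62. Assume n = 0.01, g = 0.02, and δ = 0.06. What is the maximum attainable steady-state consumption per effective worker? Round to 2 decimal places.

c_gold ≈ 1.50

Break-even investment rate: n + g + δ = 0.01 + 0.02 + 0.06 = 0.09.
At the golden rule the marginal product of capital equals n+g+δ: 0.38·k^(0.38−1) = 0.09. Solving, k_gold = (0.38/0.09)^(1/0.62) ≈ 10.2079.
y_gold = 10.2079^0.38 ≈ 2.4177.
c_gold = y_gold − (n+g+δ)·k_gold = 2.4177 − 0.09·10.2079 ≈ 1.4990.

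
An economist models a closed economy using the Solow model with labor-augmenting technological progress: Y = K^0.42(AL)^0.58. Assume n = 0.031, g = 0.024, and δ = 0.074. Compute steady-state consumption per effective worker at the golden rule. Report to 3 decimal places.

Capital per effective worker breaks even when investment replaces (n + g + δ)·k; here n + g + δ = 0.129.
Maximizing c = f(k) − (n+g+δ)·k gives f'(k) = n+g+δ, i.e. 0.42·k^(0.42−1) = 0.129, so k_gold = (0.42/0.129)^(1/0.58) ≈ 7.6541.
y_gold = 7.6541^0.42 ≈ 2.3509.
c_gold = y_gold − (n+g+δ)·k_gold = 2.3509 − 0.129·7.6541 ≈ 1.3635.

c_gold ≈ 1.364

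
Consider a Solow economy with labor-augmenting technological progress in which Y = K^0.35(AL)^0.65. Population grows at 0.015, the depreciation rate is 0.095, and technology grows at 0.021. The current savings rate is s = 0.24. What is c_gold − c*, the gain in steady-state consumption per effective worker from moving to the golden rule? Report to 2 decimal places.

Δc ≈ 0.05

Capital per effective worker breaks even when investment replaces (n + g + δ)·k; here n + g + δ = 0.131.
Current steady state (s = 0.24): k* = (0.24/0.131)^(1/0.65) ≈ 2.5382, y* = 2.5382^0.35 ≈ 1.3854, c* = (1−0.24)·1.3854 ≈ 1.0529.
At the golden rule the marginal product of capital equals n+g+δ: 0.35·k^(0.35−1) = 0.131. Solving, k_gold = (0.35/0.131)^(1/0.65) ≈ 4.5353.
y_gold = 4.5353^0.35 ≈ 1.6975, c_gold = y_gold − 0.131·k_gold ≈ 1.1034.
Gain: Δc = 1.1034 − 1.0529 ≈ 0.0505.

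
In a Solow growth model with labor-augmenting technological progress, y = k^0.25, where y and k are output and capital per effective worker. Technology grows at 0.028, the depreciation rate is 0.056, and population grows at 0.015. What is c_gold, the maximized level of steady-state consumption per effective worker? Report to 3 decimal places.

c_gold ≈ 1.021

Break-even investment rate: n + g + δ = 0.015 + 0.028 + 0.056 = 0.099.
At the golden rule the marginal product of capital equals n+g+δ: 0.25·k^(0.25−1) = 0.099. Solving, k_gold = (0.25/0.099)^(1/0.75) ≈ 3.4388.
y_gold = 3.4388^0.25 ≈ 1.3618.
c_gold = y_gold − (n+g+δ)·k_gold = 1.3618 − 0.099·3.4388 ≈ 1.0213.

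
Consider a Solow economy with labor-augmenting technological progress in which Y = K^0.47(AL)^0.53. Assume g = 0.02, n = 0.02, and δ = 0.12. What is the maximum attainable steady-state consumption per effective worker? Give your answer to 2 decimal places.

n + g + δ = 0.02 + 0.02 + 0.12 = 0.16.
Setting f'(k) = n+g+δ gives 0.47·k^(0.47−1) = 0.16, hence k_gold = (0.47/0.16)^(1/0.53) ≈ 7.6380.
y_gold = 7.6380^0.47 ≈ 2.6002.
c_gold = y_gold − (n+g+δ)·k_gold = 2.6002 − 0.16·7.6380 ≈ 1.3781.

c_gold ≈ 1.38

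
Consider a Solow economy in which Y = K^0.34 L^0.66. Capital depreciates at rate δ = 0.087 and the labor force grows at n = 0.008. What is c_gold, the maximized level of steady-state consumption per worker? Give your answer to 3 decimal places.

Break-even investment rate: n + δ = 0.008 + 0.087 = 0.095.
Maximizing c = f(k) − (n+δ)·k gives f'(k) = n+δ, i.e. 0.34·k^(0.34−1) = 0.095, so k_gold = (0.34/0.095)^(1/0.66) ≈ 6.9028.
y_gold = 6.9028^0.34 ≈ 1.9287.
c_gold = y_gold − (n+δ)·k_gold = 1.9287 − 0.095·6.9028 ≈ 1.2730.

c_gold ≈ 1.273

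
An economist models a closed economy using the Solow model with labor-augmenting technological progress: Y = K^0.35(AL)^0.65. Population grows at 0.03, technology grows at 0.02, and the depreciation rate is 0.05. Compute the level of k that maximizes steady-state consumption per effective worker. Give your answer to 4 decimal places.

k_gold ≈ 6.8711

Capital per effective worker breaks even when investment replaces (n + g + δ)·k; here n + g + δ = 0.1.
Golden rule sets MPK = n+g+δ: 0.35·k^(0.35−1) = 0.1, so k_gold = (0.35/0.1)^(1/0.65) ≈ 6.8711.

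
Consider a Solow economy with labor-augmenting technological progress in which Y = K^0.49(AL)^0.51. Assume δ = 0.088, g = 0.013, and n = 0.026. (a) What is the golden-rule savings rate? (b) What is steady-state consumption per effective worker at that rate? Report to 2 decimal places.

(a) s_gold = 0.49; (b) c_gold ≈ 1.87

Break-even investment rate: n + g + δ = 0.026 + 0.013 + 0.088 = 0.127.
For Cobb-Douglas, s_gold equals capital's share: s_gold = 0.49.
Setting f'(k) = n+g+δ gives 0.49·k^(0.49−1) = 0.127, hence k_gold = (0.49/0.127)^(1/0.51) ≈ 14.1185.
y_gold = 14.1185^0.49 ≈ 3.6593; c_gold = (1−0.49)·y_gold ≈ 1.8662.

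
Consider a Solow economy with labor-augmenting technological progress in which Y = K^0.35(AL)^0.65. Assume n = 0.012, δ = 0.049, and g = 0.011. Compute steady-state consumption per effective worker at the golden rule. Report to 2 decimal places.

c_gold ≈ 1.52

Break-even investment rate: n + g + δ = 0.012 + 0.011 + 0.049 = 0.072.
Golden rule sets MPK = n+g+δ: 0.35·k^(0.35−1) = 0.072, so k_gold = (0.35/0.072)^(1/0.65) ≈ 11.3898.
y_gold = 11.3898^0.35 ≈ 2.3430.
c_gold = y_gold − (n+g+δ)·k_gold = 2.3430 − 0.072·11.3898 ≈ 1.5230.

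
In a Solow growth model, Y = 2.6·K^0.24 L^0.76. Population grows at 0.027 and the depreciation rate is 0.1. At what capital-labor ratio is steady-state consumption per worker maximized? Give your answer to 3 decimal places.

k_gold ≈ 8.123

n + δ = 0.027 + 0.1 = 0.127.
Setting f'(k) = n+δ gives 0.24·2.6·k^(0.24−1) = 0.127, hence k_gold = (0.24·2.6/0.127)^(1/0.76) ≈ 8.1229.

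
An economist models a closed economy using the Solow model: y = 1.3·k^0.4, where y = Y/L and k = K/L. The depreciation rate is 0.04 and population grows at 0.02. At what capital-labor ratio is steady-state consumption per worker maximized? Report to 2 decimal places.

n + δ = 0.02 + 0.04 = 0.06.
At the golden rule the marginal product of capital equals n+δ: 0.4·1.3·k^(0.4−1) = 0.06. Solving, k_gold = (0.4·1.3/0.06)^(1/0.6) ≈ 36.5668.

k_gold ≈ 36.57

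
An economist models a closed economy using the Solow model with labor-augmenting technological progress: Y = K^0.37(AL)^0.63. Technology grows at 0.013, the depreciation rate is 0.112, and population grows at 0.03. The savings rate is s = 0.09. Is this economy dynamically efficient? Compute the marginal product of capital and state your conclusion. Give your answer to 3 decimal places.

dynamically efficient; MPK ≈ 0.637

Break-even investment rate: n + g + δ = 0.03 + 0.013 + 0.112 = 0.155.
Steady-state k*: s·k^0.37 = 0.155·k gives k* = (0.09/0.155)^(1/0.63) ≈ 0.4219.
MPK = 0.37·0.4219^(-0.63) ≈ 0.6372.
MPK > n+g+δ = 0.155, so the economy is dynamically efficient (under-saving).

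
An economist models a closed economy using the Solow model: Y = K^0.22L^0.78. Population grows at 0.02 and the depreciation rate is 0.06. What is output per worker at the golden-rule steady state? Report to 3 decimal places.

y_gold ≈ 1.330

The effective depreciation rate is n + δ = 0.02 + 0.06 = 0.08.
At the golden rule the marginal product of capital equals n+δ: 0.22·k^(0.22−1) = 0.08. Solving, k_gold = (0.22/0.08)^(1/0.78) ≈ 3.6580.
Output: y_gold = k_gold^0.22 = 3.6580^0.22 ≈ 1.3302.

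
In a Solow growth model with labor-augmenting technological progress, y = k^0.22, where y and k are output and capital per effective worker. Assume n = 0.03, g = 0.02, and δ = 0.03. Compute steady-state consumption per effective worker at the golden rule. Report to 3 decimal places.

Capital per effective worker breaks even when investment replaces (n + g + δ)·k; here n + g + δ = 0.08.
At the golden rule the marginal product of capital equals n+g+δ: 0.22·k^(0.22−1) = 0.08. Solving, k_gold = (0.22/0.08)^(1/0.78) ≈ 3.6580.
y_gold = 3.6580^0.22 ≈ 1.3302.
c_gold = y_gold − (n+g+δ)·k_gold = 1.3302 − 0.08·3.6580 ≈ 1.0375.

c_gold ≈ 1.038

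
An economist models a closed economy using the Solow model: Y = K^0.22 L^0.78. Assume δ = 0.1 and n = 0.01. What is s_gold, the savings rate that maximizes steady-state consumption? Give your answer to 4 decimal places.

s_gold = 0.2200

n + δ = 0.01 + 0.1 = 0.11.
At the golden rule MPK = n+δ, and in any Cobb-Douglas steady state s = (n+δ)·k/y = MPK·k/y = capital's share 0.22.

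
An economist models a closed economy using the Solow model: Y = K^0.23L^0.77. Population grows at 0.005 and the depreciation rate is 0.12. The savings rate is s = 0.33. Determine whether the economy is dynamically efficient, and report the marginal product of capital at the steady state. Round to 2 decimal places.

Break-even investment rate: n + δ = 0.005 + 0.12 = 0.125.
Steady-state k*: s·k^0.23 = 0.125·k gives k* = (0.33/0.125)^(1/0.77) ≈ 3.5281.
MPK = 0.23·3.5281^(-0.77) ≈ 0.0871.
MPK < n+δ = 0.125, so the economy is dynamically inefficient (over-saving).

dynamically inefficient; MPK ≈ 0.09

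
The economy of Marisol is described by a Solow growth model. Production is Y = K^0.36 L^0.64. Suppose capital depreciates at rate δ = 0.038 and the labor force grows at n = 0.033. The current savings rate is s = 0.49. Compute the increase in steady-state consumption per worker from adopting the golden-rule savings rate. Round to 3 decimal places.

Capital per worker breaks even when investment replaces (n + δ)·k; here n + δ = 0.071.
Current steady state (s = 0.49): k* = (0.49/0.071)^(1/0.64) ≈ 20.4569, y* = 20.4569^0.36 ≈ 2.9642, c* = (1−0.49)·2.9642 ≈ 1.5117.
Maximizing c = f(k) − (n+δ)·k gives f'(k) = n+δ, i.e. 0.36·k^(0.36−1) = 0.071, so k_gold = (0.36/0.071)^(1/0.64) ≈ 12.6366.
y_gold = 12.6366^0.36 ≈ 2.4922, c_gold = y_gold − 0.071·k_gold ≈ 1.5950.
Gain: Δc = 1.5950 − 1.5117 ≈ 0.0833.

Δc ≈ 0.083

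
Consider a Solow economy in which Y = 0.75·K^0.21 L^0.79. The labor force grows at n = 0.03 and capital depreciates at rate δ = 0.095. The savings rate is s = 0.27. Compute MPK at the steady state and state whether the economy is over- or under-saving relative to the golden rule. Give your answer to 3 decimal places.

over-saving; MPK ≈ 0.097

The effective depreciation rate is n + δ = 0.03 + 0.095 = 0.125.
Steady-state k*: s·A·k^0.21 = 0.125·k gives k* = (0.27·0.75/0.125)^(1/0.79) ≈ 1.8417.
MPK = 0.21·0.75·1.8417^(-0.79) ≈ 0.0972.
MPK < n+δ = 0.125, so the economy is dynamically inefficient (over-saving).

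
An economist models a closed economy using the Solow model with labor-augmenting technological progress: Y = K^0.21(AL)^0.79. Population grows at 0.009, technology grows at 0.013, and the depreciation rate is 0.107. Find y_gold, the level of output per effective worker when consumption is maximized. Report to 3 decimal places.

y_gold ≈ 1.138

The effective depreciation rate is n + g + δ = 0.009 + 0.013 + 0.107 = 0.129.
Setting f'(k) = n+g+δ gives 0.21·k^(0.21−1) = 0.129, hence k_gold = (0.21/0.129)^(1/0.79) ≈ 1.8530.
Output: y_gold = k_gold^0.21 = 1.8530^0.21 ≈ 1.1383.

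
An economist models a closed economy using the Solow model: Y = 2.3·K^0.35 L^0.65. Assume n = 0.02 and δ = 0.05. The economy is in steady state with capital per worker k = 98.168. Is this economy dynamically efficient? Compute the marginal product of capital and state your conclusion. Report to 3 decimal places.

dynamically inefficient; MPK ≈ 0.041

Break-even investment rate: n + δ = 0.02 + 0.05 = 0.07.
MPK = 0.35·2.3·k^(0.35−1) = 0.35·2.3·98.168^(-0.65) ≈ 0.0408.
MPK < 0.07, so the economy is dynamically inefficient (over-saving).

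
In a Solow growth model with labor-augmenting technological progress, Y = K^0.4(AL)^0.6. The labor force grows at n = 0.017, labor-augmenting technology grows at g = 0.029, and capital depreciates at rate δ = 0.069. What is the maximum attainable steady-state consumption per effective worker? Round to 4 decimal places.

Break-even investment rate: n + g + δ = 0.017 + 0.029 + 0.069 = 0.115.
At the golden rule the marginal product of capital equals n+g+δ: 0.4·k^(0.4−1) = 0.115. Solving, k_gold = (0.4/0.115)^(1/0.6) ≈ 7.9849.
y_gold = 7.9849^0.4 ≈ 2.2957.
c_gold = y_gold − (n+g+δ)·k_gold = 2.2957 − 0.115·7.9849 ≈ 1.3774.

c_gold ≈ 1.3774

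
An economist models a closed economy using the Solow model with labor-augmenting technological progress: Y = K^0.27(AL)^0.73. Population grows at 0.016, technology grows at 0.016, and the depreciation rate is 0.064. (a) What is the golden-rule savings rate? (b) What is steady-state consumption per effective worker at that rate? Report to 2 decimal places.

(a) s_gold = 0.27; (b) c_gold ≈ 1.07

Capital per effective worker breaks even when investment replaces (n + g + δ)·k; here n + g + δ = 0.096.
For Cobb-Douglas, s_gold equals capital's share: s_gold = 0.27.
Maximizing c = f(k) − (n+g+δ)·k gives f'(k) = n+g+δ, i.e. 0.27·k^(0.27−1) = 0.096, so k_gold = (0.27/0.096)^(1/0.73) ≈ 4.1228.
y_gold = 4.1228^0.27 ≈ 1.4659; c_gold = (1−0.27)·y_gold ≈ 1.0701.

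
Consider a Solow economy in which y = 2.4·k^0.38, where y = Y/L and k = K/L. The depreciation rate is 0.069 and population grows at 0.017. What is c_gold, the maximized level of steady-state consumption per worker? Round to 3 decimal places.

c_gold ≈ 6.326

Capital per worker breaks even when investment replaces (n + δ)·k; here n + δ = 0.086.
Setting f'(k) = n+δ gives 0.38·2.4·k^(0.38−1) = 0.086, hence k_gold = (0.38·2.4/0.086)^(1/0.62) ≈ 45.0844.
y_gold = 2.4·45.0844^0.38 ≈ 10.2033.
c_gold = y_gold − (n+δ)·k_gold = 10.2033 − 0.086·45.0844 ≈ 6.3261.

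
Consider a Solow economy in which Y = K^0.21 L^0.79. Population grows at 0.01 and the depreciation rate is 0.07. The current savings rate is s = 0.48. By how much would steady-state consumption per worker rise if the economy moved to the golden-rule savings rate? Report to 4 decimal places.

n + δ = 0.01 + 0.07 = 0.08.
Current steady state (s = 0.48): k* = (0.48/0.08)^(1/0.79) ≈ 9.6605, y* = 9.6605^0.21 ≈ 1.6101, c* = (1−0.48)·1.6101 ≈ 0.8372.
Golden rule sets MPK = n+δ: 0.21·k^(0.21−1) = 0.08, so k_gold = (0.21/0.08)^(1/0.79) ≈ 3.3927.
y_gold = 3.3927^0.21 ≈ 1.2925, c_gold = y_gold − 0.08·k_gold ≈ 1.0210.
Gain: Δc = 1.0210 − 0.8372 ≈ 0.1838.

Δc ≈ 0.1838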